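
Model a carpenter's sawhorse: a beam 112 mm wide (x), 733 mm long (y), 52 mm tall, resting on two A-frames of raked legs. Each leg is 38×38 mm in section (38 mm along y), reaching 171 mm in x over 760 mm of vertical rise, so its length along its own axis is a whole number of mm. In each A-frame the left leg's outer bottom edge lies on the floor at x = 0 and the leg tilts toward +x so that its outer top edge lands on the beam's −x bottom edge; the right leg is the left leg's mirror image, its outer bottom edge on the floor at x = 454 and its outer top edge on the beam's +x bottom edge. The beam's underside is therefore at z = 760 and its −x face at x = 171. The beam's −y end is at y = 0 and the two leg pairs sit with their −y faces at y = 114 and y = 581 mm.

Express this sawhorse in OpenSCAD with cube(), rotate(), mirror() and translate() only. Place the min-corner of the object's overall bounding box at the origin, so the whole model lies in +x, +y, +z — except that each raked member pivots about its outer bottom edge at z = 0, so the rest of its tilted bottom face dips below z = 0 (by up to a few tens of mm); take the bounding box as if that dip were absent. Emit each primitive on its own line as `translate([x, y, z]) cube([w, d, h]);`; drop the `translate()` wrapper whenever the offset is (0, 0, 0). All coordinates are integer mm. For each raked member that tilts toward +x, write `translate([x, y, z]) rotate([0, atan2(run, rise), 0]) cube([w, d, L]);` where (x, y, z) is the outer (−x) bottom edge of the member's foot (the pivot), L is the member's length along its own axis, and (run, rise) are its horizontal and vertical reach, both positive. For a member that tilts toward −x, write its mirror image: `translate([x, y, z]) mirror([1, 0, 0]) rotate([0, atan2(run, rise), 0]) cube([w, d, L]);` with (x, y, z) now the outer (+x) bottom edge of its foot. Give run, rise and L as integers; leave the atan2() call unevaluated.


// leg length = √(171² + 760²) = 779
// right-leg outer foot x = 2·171 + 112 = 454
// beam min-corner = (171, 0, 760)
translate([171, 0, 760]) cube([112, 733, 52]);
translate([0, 114, 0]) rotate([0, atan2(171, 760), 0]) cube([38, 38, 779]);
translate([454, 114, 0]) mirror([1, 0, 0]) rotate([0, atan2(171, 760), 0]) cube([38, 38, 779]);
translate([0, 581, 0]) rotate([0, atan2(171, 760), 0]) cube([38, 38, 779]);
translate([454, 581, 0]) mirror([1, 0, 0]) rotate([0, atan2(171, 760), 0]) cube([38, 38, 779]);


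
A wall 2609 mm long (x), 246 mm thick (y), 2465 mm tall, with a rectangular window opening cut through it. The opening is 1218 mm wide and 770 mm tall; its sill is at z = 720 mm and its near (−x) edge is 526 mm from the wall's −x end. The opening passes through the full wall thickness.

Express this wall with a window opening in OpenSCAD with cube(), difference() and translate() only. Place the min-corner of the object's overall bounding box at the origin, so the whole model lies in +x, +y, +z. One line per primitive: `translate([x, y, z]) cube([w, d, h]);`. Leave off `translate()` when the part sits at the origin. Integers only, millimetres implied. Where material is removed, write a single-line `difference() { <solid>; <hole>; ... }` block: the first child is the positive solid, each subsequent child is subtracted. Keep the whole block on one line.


difference() { cube([2609, 246, 2465]); translate([526, 0, 720]) cube([1218, 246, 770]); }


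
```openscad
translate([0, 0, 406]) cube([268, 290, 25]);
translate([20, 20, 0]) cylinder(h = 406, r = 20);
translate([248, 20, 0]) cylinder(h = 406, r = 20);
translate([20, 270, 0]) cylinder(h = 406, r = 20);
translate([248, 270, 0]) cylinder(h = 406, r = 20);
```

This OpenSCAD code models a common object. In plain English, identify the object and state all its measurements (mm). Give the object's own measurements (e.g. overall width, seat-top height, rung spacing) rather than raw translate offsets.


A four-legged stool. The seat is a 268×290×25 mm slab whose top surface is at z = 431 mm; four round legs, each 40 mm in diameter, run from the floor (z = 0) to the underside of the seat, each leg's axis is inset half a diameter from the nearest pair of seat edges (so the leg's bounding box is flush with the corner).


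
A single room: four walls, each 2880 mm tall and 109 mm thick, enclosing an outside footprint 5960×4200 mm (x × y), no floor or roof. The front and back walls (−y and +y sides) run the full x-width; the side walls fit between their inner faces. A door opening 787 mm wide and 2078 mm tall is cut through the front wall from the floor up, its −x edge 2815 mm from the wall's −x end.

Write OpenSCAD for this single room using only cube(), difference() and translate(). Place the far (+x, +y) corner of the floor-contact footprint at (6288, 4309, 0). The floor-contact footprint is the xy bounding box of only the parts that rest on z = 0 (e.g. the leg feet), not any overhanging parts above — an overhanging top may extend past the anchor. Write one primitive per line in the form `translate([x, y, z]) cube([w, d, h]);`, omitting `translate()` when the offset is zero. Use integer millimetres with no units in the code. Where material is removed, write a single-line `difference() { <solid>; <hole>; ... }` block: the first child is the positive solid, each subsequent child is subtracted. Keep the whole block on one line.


difference() { translate([328, 109, 0]) cube([5960, 109, 2880]); translate([3143, 109, 0]) cube([787, 109, 2078]); }
translate([328, 4200, 0]) cube([5960, 109, 2880]);
translate([328, 218, 0]) cube([109, 3982, 2880]);
translate([6179, 218, 0]) cube([109, 3982, 2880]);


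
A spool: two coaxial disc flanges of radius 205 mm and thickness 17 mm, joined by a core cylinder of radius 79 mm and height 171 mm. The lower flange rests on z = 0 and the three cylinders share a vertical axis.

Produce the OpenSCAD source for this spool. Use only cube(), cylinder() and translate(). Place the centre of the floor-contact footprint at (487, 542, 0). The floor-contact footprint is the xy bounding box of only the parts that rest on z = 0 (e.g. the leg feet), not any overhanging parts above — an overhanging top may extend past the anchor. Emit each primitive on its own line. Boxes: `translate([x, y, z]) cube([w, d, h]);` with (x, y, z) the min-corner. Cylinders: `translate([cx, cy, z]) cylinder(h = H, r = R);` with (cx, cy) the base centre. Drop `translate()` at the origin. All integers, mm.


translate([487, 542, 0]) cylinder(h = 17, r = 205);
translate([487, 542, 17]) cylinder(h = 171, r = 79);
translate([487, 542, 188]) cylinder(h = 17, r = 205);


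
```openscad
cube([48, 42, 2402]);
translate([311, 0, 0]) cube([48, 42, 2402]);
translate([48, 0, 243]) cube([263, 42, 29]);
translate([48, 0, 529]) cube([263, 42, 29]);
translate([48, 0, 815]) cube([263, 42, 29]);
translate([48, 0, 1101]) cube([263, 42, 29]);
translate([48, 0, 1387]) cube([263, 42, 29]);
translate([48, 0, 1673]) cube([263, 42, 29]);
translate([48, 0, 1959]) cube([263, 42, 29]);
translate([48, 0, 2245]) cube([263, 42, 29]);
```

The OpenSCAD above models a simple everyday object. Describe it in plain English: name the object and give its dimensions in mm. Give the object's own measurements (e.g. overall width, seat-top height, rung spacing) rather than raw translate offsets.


A straight ladder. Two 48×42 mm vertical rails, 2402 mm tall, stand 359 mm apart (outside-to-outside) with their front faces coplanar on the −y side. 8 rungs, each 42 mm deep and 29 mm tall, span between the inner faces of the rails, front faces flush with the rails. The lowest rung's underside is at z = 243 mm and rungs are spaced 286 mm apart (underside to underside).


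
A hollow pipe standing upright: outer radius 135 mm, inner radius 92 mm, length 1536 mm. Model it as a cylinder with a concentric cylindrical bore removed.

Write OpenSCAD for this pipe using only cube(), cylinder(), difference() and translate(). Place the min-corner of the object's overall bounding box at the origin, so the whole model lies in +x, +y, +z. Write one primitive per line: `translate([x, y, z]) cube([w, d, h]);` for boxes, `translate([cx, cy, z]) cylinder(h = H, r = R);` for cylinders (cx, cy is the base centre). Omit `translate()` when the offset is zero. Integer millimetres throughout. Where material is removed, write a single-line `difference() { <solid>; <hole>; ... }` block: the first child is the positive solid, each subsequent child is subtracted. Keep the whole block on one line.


difference() { translate([135, 135, 0]) cylinder(h = 1536, r = 135); translate([135, 135, 0]) cylinder(h = 1536, r = 92); }


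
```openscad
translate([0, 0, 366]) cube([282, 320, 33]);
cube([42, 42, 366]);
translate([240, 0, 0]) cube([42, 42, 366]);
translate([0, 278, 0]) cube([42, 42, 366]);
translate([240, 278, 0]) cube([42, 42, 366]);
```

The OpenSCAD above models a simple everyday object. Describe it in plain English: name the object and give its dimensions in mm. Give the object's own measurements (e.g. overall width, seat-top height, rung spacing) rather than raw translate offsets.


A simple wooden stool: a rectangular seat 282 mm (x) by 320 mm (y), 33 mm thick, top face at z = 399 mm, on four square legs, each 42×42 mm in cross-section. The legs rest on z = 0, each flush with a corner of the seat.


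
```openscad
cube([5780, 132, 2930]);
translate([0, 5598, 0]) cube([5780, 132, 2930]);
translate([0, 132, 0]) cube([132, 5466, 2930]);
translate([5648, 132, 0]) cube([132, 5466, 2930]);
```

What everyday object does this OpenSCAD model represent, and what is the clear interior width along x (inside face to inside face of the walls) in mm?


A house (or room) frame. The interior width is 5516 mm.

Four 2930 mm walls enclosing a rectangle with no floor or roof — a room or house frame. Outside width is 5780 mm and wall thickness is 132 mm, so the interior width is 5780 − 2 × 132 = 5516 mm.


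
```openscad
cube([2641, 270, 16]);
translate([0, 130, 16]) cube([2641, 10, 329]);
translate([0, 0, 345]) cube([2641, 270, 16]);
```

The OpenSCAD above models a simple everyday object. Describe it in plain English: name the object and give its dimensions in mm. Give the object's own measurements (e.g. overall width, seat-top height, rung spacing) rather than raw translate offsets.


An I-beam lying along x, 2641 mm long. Overall section height 361 mm. Two flanges 270 mm wide (y) and 16 mm thick, one on the floor and one at the top; a web 10 mm thick runs between them, centred on the flange width.


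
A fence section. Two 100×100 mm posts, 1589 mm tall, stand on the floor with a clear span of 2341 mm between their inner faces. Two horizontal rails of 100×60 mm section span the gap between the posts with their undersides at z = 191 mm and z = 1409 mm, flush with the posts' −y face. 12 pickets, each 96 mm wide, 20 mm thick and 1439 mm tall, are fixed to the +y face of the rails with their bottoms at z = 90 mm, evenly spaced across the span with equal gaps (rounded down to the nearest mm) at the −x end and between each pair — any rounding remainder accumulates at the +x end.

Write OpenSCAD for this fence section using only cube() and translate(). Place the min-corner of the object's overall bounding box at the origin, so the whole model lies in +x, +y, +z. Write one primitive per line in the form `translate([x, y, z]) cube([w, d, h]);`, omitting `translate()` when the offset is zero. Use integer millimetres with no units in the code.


cube([100, 100, 1589]);
translate([2441, 0, 0]) cube([100, 100, 1589]);
translate([100, 0, 191]) cube([2341, 100, 60]);
translate([100, 0, 1409]) cube([2341, 100, 60]);
translate([191, 100, 90]) cube([96, 20, 1439]);
translate([378, 100, 90]) cube([96, 20, 1439]);
translate([565, 100, 90]) cube([96, 20, 1439]);
translate([752, 100, 90]) cube([96, 20, 1439]);
translate([939, 100, 90]) cube([96, 20, 1439]);
translate([1126, 100, 90]) cube([96, 20, 1439]);
translate([1313, 100, 90]) cube([96, 20, 1439]);
translate([1500, 100, 90]) cube([96, 20, 1439]);
translate([1687, 100, 90]) cube([96, 20, 1439]);
translate([1874, 100, 90]) cube([96, 20, 1439]);
translate([2061, 100, 90]) cube([96, 20, 1439]);
translate([2248, 100, 90]) cube([96, 20, 1439]);


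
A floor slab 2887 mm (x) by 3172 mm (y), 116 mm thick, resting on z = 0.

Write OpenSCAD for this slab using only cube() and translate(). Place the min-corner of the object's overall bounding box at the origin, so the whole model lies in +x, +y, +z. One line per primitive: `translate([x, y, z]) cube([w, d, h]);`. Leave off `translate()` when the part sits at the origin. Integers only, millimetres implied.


cube([2887, 3172, 116]);


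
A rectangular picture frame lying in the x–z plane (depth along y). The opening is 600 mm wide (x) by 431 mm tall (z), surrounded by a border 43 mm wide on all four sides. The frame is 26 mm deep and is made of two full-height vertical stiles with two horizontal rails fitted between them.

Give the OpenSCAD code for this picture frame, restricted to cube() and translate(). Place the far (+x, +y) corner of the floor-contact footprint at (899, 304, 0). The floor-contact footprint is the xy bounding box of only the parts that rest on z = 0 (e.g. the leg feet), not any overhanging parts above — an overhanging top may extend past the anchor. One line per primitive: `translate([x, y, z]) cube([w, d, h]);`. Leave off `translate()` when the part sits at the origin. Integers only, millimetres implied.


translate([213, 278, 0]) cube([43, 26, 517]);
translate([856, 278, 0]) cube([43, 26, 517]);
translate([256, 278, 0]) cube([600, 26, 43]);
translate([256, 278, 474]) cube([600, 26, 43]);


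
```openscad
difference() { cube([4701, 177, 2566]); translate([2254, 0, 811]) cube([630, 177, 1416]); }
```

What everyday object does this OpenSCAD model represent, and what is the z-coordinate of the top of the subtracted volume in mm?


A wall with a window opening. The window head height is 2227 mm.

A wall with a rectangular opening subtracted — a window. Sill at z = 811, opening 1416 mm tall, so the head is at 811 + 1416 = 2227 mm.


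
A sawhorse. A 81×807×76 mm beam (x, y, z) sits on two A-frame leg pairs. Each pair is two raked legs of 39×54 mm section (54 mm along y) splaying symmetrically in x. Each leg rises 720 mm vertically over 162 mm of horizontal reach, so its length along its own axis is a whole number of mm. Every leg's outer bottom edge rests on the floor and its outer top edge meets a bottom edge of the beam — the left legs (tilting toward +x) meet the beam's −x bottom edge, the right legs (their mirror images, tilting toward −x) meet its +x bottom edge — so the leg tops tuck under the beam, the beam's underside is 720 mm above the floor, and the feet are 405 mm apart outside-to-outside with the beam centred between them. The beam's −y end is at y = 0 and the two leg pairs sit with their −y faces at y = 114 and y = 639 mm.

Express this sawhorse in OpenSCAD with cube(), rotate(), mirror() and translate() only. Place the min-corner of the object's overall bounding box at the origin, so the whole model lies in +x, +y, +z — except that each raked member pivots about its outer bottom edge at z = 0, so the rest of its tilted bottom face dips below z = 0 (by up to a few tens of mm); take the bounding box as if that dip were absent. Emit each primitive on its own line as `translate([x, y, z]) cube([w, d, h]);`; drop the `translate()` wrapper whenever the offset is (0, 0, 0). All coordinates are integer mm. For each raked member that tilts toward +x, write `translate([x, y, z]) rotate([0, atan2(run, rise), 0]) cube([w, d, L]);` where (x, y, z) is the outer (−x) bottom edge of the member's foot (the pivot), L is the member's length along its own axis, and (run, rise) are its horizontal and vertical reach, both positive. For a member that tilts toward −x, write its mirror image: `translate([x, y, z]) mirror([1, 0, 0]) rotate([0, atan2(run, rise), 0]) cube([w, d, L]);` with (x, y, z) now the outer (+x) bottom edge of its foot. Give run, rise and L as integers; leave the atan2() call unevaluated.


translate([162, 0, 720]) cube([81, 807, 76]);
translate([0, 114, 0]) rotate([0, atan2(162, 720), 0]) cube([39, 54, 738]);
translate([405, 114, 0]) mirror([1, 0, 0]) rotate([0, atan2(162, 720), 0]) cube([39, 54, 738]);
translate([0, 639, 0]) rotate([0, atan2(162, 720), 0]) cube([39, 54, 738]);
translate([405, 639, 0]) mirror([1, 0, 0]) rotate([0, atan2(162, 720), 0]) cube([39, 54, 738]);


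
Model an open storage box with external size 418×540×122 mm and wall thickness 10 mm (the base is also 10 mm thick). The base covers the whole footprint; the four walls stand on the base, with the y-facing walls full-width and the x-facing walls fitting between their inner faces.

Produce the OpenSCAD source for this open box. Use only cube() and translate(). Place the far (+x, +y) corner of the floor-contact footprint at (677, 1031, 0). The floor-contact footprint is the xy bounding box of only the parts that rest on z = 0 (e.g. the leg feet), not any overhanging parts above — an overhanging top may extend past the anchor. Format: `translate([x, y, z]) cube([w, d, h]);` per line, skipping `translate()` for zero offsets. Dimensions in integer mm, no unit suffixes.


translate([259, 491, 0]) cube([418, 540, 10]);
translate([259, 491, 10]) cube([418, 10, 112]);
translate([259, 1021, 10]) cube([418, 10, 112]);
translate([259, 501, 10]) cube([10, 520, 112]);
translate([667, 501, 10]) cube([10, 520, 112]);


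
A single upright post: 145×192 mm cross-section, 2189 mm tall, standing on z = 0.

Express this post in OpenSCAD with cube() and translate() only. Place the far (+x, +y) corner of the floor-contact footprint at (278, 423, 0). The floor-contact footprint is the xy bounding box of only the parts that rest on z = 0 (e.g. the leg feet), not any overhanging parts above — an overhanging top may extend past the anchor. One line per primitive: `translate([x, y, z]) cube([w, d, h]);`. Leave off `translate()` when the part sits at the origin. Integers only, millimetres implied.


translate([133, 231, 0]) cube([145, 192, 2189]);


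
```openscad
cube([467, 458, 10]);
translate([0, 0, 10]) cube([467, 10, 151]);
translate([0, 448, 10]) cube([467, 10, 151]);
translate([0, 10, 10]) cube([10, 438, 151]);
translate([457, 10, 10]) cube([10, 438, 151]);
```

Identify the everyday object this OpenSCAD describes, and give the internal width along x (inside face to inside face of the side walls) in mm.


An open box. The internal width is 447 mm.

A 467×458 base slab with four walls standing on it — an open box. The base is 467 mm wide and the walls are 10 mm thick, so the internal width is 467 − 2 × 10 = 447 mm.


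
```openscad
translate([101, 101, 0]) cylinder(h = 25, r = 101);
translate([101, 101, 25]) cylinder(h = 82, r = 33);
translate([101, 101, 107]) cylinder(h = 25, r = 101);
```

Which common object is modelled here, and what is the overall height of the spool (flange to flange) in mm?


A spool. The overall height is 132 mm.

Three coaxial cylinders, large–small–large — a spool. Two 25 mm flanges and a 82 mm core give 25 + 82 + 25 = 132 mm.


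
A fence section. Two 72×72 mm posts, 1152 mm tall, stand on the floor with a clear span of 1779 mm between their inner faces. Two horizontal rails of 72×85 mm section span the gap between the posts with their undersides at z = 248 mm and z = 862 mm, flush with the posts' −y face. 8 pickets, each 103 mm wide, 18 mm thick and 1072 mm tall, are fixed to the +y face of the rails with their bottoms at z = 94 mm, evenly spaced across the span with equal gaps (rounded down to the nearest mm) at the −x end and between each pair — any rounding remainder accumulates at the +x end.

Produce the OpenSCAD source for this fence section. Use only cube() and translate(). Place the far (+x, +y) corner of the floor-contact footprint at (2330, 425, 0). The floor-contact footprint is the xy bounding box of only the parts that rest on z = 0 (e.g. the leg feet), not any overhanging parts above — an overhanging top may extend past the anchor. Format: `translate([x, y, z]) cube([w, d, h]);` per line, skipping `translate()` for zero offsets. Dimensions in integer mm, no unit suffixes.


translate([407, 353, 0]) cube([72, 72, 1152]);
translate([2258, 353, 0]) cube([72, 72, 1152]);
translate([479, 353, 248]) cube([1779, 72, 85]);
translate([479, 353, 862]) cube([1779, 72, 85]);
translate([585, 425, 94]) cube([103, 18, 1072]);
translate([794, 425, 94]) cube([103, 18, 1072]);
translate([1003, 425, 94]) cube([103, 18, 1072]);
translate([1212, 425, 94]) cube([103, 18, 1072]);
translate([1421, 425, 94]) cube([103, 18, 1072]);
translate([1630, 425, 94]) cube([103, 18, 1072]);
translate([1839, 425, 94]) cube([103, 18, 1072]);
translate([2048, 425, 94]) cube([103, 18, 1072]);


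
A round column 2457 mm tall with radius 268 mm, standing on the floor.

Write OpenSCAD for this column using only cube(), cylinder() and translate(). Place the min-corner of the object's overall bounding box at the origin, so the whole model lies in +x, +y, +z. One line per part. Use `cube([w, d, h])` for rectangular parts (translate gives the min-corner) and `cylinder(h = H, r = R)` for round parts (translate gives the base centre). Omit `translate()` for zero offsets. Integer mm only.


translate([268, 268, 0]) cylinder(h = 2457, r = 268);


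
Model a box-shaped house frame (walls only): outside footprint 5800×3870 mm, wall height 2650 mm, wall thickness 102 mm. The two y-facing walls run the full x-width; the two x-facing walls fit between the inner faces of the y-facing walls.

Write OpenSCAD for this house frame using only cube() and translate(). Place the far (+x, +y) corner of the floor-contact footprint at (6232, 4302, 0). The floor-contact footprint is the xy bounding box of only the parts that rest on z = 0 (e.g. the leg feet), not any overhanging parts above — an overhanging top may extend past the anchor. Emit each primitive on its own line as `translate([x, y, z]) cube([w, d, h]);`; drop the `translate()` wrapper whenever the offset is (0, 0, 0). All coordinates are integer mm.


translate([432, 432, 0]) cube([5800, 102, 2650]);
translate([432, 4200, 0]) cube([5800, 102, 2650]);
translate([432, 534, 0]) cube([102, 3666, 2650]);
translate([6130, 534, 0]) cube([102, 3666, 2650]);


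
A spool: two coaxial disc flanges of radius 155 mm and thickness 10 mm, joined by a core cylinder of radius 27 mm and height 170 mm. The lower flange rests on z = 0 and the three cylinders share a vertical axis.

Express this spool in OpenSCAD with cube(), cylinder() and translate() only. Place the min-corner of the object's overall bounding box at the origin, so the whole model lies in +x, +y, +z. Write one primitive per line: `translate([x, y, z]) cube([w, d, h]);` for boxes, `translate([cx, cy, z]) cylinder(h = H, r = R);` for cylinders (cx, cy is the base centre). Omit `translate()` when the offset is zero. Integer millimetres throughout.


translate([155, 155, 0]) cylinder(h = 10, r = 155);
translate([155, 155, 10]) cylinder(h = 170, r = 27);
translate([155, 155, 180]) cylinder(h = 10, r = 155);


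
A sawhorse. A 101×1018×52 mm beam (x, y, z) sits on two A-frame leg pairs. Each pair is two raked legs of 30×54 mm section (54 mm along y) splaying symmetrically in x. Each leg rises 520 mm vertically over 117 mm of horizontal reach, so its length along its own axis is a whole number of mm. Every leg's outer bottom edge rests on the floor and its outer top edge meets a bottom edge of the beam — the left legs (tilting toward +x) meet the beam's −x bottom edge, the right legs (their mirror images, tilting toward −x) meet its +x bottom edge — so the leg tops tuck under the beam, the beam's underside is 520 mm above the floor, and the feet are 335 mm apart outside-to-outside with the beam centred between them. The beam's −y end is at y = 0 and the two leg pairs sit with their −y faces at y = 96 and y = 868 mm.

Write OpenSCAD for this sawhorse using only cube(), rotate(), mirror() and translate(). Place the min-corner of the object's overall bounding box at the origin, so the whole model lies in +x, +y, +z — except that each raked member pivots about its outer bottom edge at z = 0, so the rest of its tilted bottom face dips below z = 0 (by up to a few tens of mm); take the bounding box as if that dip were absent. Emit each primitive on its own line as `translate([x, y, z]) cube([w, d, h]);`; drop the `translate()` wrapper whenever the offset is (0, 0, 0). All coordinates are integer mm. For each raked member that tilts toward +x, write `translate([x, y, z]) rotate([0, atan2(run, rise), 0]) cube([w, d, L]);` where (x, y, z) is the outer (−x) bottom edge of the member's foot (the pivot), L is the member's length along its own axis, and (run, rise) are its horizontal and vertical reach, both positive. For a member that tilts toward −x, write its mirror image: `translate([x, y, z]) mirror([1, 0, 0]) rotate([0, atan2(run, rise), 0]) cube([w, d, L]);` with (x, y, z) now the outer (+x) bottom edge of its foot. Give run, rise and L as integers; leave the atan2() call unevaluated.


translate([117, 0, 520]) cube([101, 1018, 52]);
translate([0, 96, 0]) rotate([0, atan2(117, 520), 0]) cube([30, 54, 533]);
translate([335, 96, 0]) mirror([1, 0, 0]) rotate([0, atan2(117, 520), 0]) cube([30, 54, 533]);
translate([0, 868, 0]) rotate([0, atan2(117, 520), 0]) cube([30, 54, 533]);
translate([335, 868, 0]) mirror([1, 0, 0]) rotate([0, atan2(117, 520), 0]) cube([30, 54, 533]);


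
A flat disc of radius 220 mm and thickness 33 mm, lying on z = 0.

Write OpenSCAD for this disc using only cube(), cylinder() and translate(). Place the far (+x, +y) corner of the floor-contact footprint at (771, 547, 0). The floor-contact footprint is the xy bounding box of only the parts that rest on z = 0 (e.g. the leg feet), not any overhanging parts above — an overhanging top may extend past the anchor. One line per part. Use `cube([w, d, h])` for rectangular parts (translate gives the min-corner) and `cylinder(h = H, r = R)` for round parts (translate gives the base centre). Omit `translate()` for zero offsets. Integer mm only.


translate([551, 327, 0]) cylinder(h = 33, r = 220);


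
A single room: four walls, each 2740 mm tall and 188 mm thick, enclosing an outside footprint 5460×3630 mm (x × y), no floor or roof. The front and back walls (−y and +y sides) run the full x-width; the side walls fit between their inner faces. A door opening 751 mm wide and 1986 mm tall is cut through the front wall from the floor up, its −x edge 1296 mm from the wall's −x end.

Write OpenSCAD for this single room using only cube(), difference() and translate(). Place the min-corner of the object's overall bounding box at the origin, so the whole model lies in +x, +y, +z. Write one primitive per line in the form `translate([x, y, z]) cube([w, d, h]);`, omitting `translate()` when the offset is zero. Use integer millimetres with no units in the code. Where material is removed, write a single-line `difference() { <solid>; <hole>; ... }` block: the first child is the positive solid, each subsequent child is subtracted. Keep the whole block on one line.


difference() { cube([5460, 188, 2740]); translate([1296, 0, 0]) cube([751, 188, 1986]); }
translate([0, 3442, 0]) cube([5460, 188, 2740]);
translate([0, 188, 0]) cube([188, 3254, 2740]);
translate([5272, 188, 0]) cube([188, 3254, 2740]);


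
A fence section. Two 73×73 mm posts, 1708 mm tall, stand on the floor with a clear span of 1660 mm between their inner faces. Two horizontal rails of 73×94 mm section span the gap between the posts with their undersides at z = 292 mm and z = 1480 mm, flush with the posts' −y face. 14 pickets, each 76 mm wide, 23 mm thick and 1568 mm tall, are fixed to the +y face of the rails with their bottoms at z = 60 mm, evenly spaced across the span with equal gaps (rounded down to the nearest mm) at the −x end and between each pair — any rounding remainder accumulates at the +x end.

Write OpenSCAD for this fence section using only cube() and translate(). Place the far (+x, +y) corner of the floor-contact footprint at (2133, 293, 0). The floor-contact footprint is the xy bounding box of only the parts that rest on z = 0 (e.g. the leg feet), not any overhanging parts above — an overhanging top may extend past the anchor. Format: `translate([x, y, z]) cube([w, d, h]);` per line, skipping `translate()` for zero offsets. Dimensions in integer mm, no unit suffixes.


translate([327, 220, 0]) cube([73, 73, 1708]);
translate([2060, 220, 0]) cube([73, 73, 1708]);
translate([400, 220, 292]) cube([1660, 73, 94]);
translate([400, 220, 1480]) cube([1660, 73, 94]);
translate([439, 293, 60]) cube([76, 23, 1568]);
translate([554, 293, 60]) cube([76, 23, 1568]);
translate([669, 293, 60]) cube([76, 23, 1568]);
translate([784, 293, 60]) cube([76, 23, 1568]);
translate([899, 293, 60]) cube([76, 23, 1568]);
translate([1014, 293, 60]) cube([76, 23, 1568]);
translate([1129, 293, 60]) cube([76, 23, 1568]);
translate([1244, 293, 60]) cube([76, 23, 1568]);
translate([1359, 293, 60]) cube([76, 23, 1568]);
translate([1474, 293, 60]) cube([76, 23, 1568]);
translate([1589, 293, 60]) cube([76, 23, 1568]);
translate([1704, 293, 60]) cube([76, 23, 1568]);
translate([1819, 293, 60]) cube([76, 23, 1568]);
translate([1934, 293, 60]) cube([76, 23, 1568]);


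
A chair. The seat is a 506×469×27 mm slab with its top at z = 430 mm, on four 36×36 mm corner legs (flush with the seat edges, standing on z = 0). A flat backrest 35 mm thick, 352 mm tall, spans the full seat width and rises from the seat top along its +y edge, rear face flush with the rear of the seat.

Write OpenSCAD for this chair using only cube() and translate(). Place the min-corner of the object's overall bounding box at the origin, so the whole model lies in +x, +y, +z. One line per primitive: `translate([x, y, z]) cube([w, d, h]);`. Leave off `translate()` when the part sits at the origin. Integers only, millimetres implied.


// leg_h = 430 - 27 = 403
translate([0, 0, 403]) cube([506, 469, 27]);
cube([36, 36, 403]);
translate([470, 0, 0]) cube([36, 36, 403]);
translate([0, 433, 0]) cube([36, 36, 403]);
translate([470, 433, 0]) cube([36, 36, 403]);
translate([0, 434, 430]) cube([506, 35, 352]);


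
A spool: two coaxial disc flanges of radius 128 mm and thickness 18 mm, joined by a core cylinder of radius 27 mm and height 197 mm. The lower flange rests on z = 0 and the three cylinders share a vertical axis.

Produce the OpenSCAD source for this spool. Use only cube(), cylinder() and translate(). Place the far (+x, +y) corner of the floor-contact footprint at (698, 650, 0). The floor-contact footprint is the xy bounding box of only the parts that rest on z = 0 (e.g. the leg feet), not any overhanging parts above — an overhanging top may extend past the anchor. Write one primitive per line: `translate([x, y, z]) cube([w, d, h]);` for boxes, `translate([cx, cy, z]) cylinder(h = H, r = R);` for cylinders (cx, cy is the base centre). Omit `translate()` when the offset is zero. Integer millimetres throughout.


translate([570, 522, 0]) cylinder(h = 18, r = 128);
translate([570, 522, 18]) cylinder(h = 197, r = 27);
translate([570, 522, 215]) cylinder(h = 18, r = 128);


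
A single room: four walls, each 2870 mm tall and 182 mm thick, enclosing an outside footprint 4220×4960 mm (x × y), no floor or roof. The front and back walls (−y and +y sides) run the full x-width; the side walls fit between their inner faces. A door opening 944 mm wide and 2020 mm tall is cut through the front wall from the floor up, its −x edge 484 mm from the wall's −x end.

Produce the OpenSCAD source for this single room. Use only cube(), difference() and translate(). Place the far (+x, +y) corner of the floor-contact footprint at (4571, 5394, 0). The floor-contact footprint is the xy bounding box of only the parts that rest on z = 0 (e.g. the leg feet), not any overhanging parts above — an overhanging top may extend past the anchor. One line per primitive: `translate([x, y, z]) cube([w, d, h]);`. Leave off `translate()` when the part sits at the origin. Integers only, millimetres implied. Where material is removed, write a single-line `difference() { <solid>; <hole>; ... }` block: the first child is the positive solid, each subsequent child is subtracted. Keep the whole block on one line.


difference() { translate([351, 434, 0]) cube([4220, 182, 2870]); translate([835, 434, 0]) cube([944, 182, 2020]); }
translate([351, 5212, 0]) cube([4220, 182, 2870]);
translate([351, 616, 0]) cube([182, 4596, 2870]);
translate([4389, 616, 0]) cube([182, 4596, 2870]);


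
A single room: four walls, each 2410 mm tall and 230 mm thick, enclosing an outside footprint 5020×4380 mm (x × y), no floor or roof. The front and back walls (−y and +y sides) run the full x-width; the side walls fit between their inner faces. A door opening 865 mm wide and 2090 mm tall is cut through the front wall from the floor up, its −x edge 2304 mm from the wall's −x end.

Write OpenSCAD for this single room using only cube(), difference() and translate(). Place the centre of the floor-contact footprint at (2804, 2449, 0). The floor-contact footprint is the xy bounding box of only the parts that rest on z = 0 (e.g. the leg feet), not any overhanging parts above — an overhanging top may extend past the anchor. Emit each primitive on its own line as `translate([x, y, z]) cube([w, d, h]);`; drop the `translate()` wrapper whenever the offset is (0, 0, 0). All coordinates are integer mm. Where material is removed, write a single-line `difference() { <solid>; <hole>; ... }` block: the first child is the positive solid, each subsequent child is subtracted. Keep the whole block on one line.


difference() { translate([294, 259, 0]) cube([5020, 230, 2410]); translate([2598, 259, 0]) cube([865, 230, 2090]); }
translate([294, 4409, 0]) cube([5020, 230, 2410]);
translate([294, 489, 0]) cube([230, 3920, 2410]);
translate([5084, 489, 0]) cube([230, 3920, 2410]);


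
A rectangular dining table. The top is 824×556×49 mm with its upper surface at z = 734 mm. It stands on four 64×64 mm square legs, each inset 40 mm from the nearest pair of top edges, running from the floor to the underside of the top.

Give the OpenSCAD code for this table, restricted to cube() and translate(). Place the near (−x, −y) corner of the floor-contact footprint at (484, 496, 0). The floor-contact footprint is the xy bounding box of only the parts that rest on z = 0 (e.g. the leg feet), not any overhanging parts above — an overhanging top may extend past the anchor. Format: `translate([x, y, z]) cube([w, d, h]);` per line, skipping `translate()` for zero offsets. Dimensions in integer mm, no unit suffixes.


translate([444, 456, 685]) cube([824, 556, 49]);
translate([484, 496, 0]) cube([64, 64, 685]);
translate([1164, 496, 0]) cube([64, 64, 685]);
translate([484, 908, 0]) cube([64, 64, 685]);
translate([1164, 908, 0]) cube([64, 64, 685]);


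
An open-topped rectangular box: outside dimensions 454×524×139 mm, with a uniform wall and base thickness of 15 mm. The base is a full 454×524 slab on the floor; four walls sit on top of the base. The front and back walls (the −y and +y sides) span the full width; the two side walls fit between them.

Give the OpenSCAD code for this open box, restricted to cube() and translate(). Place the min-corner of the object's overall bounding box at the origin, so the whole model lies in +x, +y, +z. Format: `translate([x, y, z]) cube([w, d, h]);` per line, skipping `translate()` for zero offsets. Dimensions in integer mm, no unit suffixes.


cube([454, 524, 15]);
translate([0, 0, 15]) cube([454, 15, 124]);
translate([0, 509, 15]) cube([454, 15, 124]);
translate([0, 15, 15]) cube([15, 494, 124]);
translate([439, 15, 15]) cube([15, 494, 124]);


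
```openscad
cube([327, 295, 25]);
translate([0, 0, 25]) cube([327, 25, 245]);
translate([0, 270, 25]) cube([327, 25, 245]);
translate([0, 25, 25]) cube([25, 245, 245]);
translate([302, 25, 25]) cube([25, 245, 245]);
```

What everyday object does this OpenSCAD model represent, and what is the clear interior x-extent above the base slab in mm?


An open box. The internal width is 277 mm.

A 327×295 base slab with four walls standing on it — an open box. The base is 327 mm wide and the walls are 25 mm thick, so the internal width is 327 − 2 × 25 = 277 mm.


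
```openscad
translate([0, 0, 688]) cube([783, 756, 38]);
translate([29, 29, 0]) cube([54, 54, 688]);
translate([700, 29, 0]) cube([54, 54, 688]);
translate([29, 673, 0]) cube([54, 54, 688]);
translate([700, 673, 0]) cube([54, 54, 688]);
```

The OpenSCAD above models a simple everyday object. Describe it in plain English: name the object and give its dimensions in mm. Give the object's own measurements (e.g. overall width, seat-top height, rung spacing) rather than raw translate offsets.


A rectangular dining table. The top is 783×756×38 mm with its upper surface at z = 726 mm. It stands on four 54×54 mm square legs, each inset 29 mm from the nearest pair of top edges, running from the floor to the underside of the top.


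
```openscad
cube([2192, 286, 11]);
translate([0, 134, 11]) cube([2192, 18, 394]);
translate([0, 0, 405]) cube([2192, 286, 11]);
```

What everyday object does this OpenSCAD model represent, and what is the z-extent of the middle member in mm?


An I-beam. The web height is 394 mm.

Two wide flanges with a thin centred web — an I-beam. Overall 416 mm minus two 11 mm flanges gives a web of 416 − 2·11 = 394 mm.


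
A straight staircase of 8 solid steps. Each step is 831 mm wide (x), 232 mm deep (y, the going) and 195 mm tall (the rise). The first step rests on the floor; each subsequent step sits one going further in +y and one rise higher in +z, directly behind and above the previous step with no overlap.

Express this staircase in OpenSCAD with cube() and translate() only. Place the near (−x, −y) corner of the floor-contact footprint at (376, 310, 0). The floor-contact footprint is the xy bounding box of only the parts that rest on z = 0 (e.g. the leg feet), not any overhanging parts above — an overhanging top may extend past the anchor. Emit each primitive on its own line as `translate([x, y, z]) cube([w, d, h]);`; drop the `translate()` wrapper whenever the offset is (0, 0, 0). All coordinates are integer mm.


translate([376, 310, 0]) cube([831, 232, 195]);
translate([376, 542, 195]) cube([831, 232, 195]);
translate([376, 774, 390]) cube([831, 232, 195]);
translate([376, 1006, 585]) cube([831, 232, 195]);
translate([376, 1238, 780]) cube([831, 232, 195]);
translate([376, 1470, 975]) cube([831, 232, 195]);
translate([376, 1702, 1170]) cube([831, 232, 195]);
translate([376, 1934, 1365]) cube([831, 232, 195]);


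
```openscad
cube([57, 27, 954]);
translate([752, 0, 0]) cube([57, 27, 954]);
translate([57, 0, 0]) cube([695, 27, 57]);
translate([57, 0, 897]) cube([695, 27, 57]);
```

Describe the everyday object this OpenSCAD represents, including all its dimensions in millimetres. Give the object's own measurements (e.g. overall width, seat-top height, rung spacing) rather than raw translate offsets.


A rectangular picture frame lying in the x–z plane (depth along y). The opening is 695 mm wide (x) by 840 mm tall (z), surrounded by a border 57 mm wide on all four sides. The frame is 27 mm deep and is made of two full-height vertical stiles with two horizontal rails fitted between them.


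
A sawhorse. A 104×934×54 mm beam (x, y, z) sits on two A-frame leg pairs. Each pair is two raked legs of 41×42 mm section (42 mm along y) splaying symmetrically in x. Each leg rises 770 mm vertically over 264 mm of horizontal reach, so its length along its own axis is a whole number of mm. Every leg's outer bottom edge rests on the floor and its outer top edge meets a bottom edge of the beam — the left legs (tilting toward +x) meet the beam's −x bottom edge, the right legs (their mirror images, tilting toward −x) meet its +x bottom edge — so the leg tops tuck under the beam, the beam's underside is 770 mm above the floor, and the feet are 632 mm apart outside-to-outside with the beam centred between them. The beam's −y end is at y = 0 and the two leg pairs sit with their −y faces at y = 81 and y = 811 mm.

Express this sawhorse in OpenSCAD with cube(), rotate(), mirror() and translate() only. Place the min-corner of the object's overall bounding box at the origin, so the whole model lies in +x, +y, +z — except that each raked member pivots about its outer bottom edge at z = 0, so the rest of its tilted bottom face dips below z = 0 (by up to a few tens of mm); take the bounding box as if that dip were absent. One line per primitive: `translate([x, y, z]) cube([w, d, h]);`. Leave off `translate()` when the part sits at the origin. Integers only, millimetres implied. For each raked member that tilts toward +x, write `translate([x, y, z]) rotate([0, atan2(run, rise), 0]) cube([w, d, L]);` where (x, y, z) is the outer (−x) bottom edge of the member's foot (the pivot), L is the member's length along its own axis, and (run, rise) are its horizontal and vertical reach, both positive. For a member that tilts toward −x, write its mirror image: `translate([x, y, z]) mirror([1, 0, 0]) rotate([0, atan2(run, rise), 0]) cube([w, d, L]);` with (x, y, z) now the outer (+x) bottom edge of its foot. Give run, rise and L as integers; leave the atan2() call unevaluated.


translate([264, 0, 770]) cube([104, 934, 54]);
translate([0, 81, 0]) rotate([0, atan2(264, 770), 0]) cube([41, 42, 814]);
translate([632, 81, 0]) mirror([1, 0, 0]) rotate([0, atan2(264, 770), 0]) cube([41, 42, 814]);
translate([0, 811, 0]) rotate([0, atan2(264, 770), 0]) cube([41, 42, 814]);
translate([632, 811, 0]) mirror([1, 0, 0]) rotate([0, atan2(264, 770), 0]) cube([41, 42, 814]);
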